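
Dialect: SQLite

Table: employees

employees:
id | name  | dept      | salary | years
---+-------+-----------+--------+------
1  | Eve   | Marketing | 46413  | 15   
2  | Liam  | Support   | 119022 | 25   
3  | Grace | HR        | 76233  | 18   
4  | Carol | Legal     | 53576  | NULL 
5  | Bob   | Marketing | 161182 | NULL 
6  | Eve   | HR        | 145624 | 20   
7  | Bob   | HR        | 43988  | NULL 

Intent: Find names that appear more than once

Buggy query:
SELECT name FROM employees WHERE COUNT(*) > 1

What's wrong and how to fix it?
Bug: WHERE can't reference COUNT(*); aggregates are computed after WHERE

Fix: Group first, then use HAVING for the count condition

Corrected query:
SELECT name FROM employees GROUP BY name HAVING COUNT(*) > 1

Result:
name
----
Bob 
Eve 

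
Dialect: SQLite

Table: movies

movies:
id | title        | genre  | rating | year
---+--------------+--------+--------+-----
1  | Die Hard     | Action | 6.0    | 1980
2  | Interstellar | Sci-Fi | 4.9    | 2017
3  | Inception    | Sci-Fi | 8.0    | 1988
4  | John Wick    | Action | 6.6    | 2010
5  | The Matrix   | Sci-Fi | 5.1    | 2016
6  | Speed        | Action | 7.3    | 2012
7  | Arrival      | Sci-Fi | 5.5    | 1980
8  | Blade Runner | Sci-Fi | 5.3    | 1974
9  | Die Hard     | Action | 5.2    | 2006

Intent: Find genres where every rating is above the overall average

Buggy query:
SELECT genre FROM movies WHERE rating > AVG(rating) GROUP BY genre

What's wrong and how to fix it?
Bug: WHERE evaluates per row before aggregation, so AVG() is unavailable

Fix: Use a subquery for AVG and a HAVING MIN(...) filter so the condition holds for every row in the group

Corrected query:
SELECT genre FROM movies GROUP BY genre HAVING MIN(rating) > (SELECT AVG(rating) FROM movies)

Result:
(no rows)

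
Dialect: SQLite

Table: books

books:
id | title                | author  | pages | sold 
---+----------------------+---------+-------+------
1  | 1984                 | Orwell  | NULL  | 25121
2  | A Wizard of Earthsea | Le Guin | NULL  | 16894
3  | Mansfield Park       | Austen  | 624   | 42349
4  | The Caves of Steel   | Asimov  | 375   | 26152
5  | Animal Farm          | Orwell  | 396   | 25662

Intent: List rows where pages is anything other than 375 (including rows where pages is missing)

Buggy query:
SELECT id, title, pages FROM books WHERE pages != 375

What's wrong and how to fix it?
Bug: Inequality against NULL is unknown, not true; rows with NULL are dropped

Fix: Handle NULL separately with IS NULL alongside the inequality

Corrected query:
SELECT id, title, pages FROM books WHERE pages != 375 OR pages IS NULL

Result:
id | title                | pages
---+----------------------+------
1  | 1984                 | NULL 
2  | A Wizard of Earthsea | NULL 
3  | Mansfield Park       | 624  
5  | Animal Farm          | 396  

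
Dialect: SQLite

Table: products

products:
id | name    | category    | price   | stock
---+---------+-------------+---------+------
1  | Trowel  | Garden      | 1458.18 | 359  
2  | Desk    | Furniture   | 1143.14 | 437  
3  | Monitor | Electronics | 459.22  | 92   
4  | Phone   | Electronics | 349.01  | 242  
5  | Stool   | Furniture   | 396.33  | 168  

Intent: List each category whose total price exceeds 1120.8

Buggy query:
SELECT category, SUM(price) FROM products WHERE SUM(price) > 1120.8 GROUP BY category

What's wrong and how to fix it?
Bug: Aggregate functions cannot appear in a WHERE clause

Fix: Move the aggregate condition to a HAVING clause

Corrected query:
SELECT category, SUM(price) FROM products GROUP BY category HAVING SUM(price) > 1120.8

Result:
category  | SUM(price)
----------+-----------
Furniture | 1539.47   
Garden    | 1458.18   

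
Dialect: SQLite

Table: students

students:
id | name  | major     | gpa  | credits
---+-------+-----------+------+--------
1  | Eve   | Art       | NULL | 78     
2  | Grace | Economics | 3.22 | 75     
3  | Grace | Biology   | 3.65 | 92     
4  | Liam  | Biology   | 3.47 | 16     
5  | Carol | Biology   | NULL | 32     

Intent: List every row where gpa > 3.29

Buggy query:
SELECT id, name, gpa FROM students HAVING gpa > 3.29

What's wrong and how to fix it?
Bug: This is a non-aggregate query (no GROUP BY, no aggregates), so in SQLite the HAVING clause is invalid here; a row-level condition belongs in WHERE

Fix: Replace HAVING with WHERE since the condition applies to individual rows

Corrected query:
SELECT id, name, gpa FROM students WHERE gpa > 3.29

Result:
id | name  | gpa 
---+-------+-----
3  | Grace | 3.65
4  | Liam  | 3.47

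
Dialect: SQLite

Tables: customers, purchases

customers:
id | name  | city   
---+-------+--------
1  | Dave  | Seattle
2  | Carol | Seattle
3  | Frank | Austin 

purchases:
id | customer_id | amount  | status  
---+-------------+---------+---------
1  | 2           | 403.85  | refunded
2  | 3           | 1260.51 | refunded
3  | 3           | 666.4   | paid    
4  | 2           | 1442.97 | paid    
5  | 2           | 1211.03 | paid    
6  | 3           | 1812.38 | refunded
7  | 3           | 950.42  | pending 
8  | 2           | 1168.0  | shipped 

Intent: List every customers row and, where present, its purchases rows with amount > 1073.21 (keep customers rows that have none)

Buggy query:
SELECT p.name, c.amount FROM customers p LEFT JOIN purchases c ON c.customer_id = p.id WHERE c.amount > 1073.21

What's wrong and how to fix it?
Bug: Filtering c.amount in WHERE discards the NULL rows produced by LEFT JOIN, turning it into an inner join

Fix: Move the right-table condition into the ON clause so unmatched parents are kept

Corrected query:
SELECT p.name, c.amount FROM customers p LEFT JOIN purchases c ON c.customer_id = p.id AND c.amount > 1073.21

Result:
name  | amount 
------+--------
Dave  | NULL   
Carol | 1168   
Carol | 1211.03
Carol | 1442.97
Frank | 1260.51
Frank | 1812.38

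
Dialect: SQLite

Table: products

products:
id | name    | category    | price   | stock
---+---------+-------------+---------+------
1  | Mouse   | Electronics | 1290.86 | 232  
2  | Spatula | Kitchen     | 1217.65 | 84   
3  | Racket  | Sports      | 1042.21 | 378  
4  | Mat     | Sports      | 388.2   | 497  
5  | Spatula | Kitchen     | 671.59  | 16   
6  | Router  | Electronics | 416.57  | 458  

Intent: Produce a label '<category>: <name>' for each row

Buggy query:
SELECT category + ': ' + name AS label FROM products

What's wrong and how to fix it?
Bug: SQLite uses || for string concatenation; + coerces text to numbers (yielding 0)

Fix: Replace + with || to concatenate text

Corrected query:
SELECT category || ': ' || name AS label FROM products

Result:
label              
-------------------
Electronics: Mouse 
Kitchen: Spatula   
Sports: Racket     
Sports: Mat        
Kitchen: Spatula   
Electronics: Router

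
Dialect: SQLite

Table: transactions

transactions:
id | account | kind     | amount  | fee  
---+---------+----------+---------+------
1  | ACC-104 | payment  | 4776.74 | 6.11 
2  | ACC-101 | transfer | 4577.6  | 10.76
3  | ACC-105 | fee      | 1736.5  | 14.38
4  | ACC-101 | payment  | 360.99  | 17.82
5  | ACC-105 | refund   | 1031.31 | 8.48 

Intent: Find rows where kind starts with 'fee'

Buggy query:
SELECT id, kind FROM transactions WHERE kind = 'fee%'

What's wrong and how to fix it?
Bug: '=' compares the literal string including the % character; pattern matching needs LIKE

Fix: Use LIKE for wildcard pattern matching

Corrected query:
SELECT id, kind FROM transactions WHERE kind LIKE 'fee%'

Result:
id | kind
---+-----
3  | fee 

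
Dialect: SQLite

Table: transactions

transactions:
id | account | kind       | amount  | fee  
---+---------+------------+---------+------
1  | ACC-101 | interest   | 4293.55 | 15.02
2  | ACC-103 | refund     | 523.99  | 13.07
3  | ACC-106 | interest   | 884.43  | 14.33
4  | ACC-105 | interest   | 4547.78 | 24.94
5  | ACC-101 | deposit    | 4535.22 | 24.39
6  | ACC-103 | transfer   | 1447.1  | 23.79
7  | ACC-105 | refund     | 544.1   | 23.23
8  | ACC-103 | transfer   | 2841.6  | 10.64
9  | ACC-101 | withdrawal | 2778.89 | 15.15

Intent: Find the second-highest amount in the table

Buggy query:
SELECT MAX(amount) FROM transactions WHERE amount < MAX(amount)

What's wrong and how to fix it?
Bug: MAX(amount) on the right of the comparison is an aggregate-in-WHERE error

Fix: Put the inner MAX in a scalar subquery

Corrected query:
SELECT MAX(amount) FROM transactions WHERE amount < (SELECT MAX(amount) FROM transactions)

Result:
MAX(amount)
-----------
4535.22    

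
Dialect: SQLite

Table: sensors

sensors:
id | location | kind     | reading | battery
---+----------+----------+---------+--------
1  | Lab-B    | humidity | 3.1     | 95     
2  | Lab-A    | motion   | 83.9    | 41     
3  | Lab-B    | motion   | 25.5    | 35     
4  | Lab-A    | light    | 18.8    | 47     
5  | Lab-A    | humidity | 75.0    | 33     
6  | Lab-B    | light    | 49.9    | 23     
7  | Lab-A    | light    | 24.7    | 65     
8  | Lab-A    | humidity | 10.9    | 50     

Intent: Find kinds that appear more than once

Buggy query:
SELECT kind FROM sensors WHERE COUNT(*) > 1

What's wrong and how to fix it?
Bug: WHERE can't reference COUNT(*); aggregates are computed after WHERE

Fix: GROUP BY kind, then filter groups with HAVING COUNT(*) > 1

Corrected query:
SELECT kind FROM sensors GROUP BY kind HAVING COUNT(*) > 1

Result:
kind    
--------
humidity
light   
motion  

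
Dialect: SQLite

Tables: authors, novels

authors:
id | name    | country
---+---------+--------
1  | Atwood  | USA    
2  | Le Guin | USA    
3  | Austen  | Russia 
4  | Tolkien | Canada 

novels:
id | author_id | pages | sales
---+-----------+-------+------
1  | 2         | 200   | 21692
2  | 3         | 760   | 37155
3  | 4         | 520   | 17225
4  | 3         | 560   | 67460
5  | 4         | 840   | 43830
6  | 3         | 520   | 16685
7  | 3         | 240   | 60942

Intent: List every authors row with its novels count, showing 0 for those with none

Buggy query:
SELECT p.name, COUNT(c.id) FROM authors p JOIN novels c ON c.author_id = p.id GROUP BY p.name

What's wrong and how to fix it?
Bug: INNER JOIN drops authors rows that have no matching novels rows

Fix: Use LEFT JOIN so parents without children still appear (COUNT(c.id) gives 0)

Corrected query:
SELECT p.name, COUNT(c.id) FROM authors p LEFT JOIN novels c ON c.author_id = p.id GROUP BY p.name

Result:
name    | COUNT(c.id)
--------+------------
Atwood  | 0          
Austen  | 4          
Le Guin | 1          
Tolkien | 2          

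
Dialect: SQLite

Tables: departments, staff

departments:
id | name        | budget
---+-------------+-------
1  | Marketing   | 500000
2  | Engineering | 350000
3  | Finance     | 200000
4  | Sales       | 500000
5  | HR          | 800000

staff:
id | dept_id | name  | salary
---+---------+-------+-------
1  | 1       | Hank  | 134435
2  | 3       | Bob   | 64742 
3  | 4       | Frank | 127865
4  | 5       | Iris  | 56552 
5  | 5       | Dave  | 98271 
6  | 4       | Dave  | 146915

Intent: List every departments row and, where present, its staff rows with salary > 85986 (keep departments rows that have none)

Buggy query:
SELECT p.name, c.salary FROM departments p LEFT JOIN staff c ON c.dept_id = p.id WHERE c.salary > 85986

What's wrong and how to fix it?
Bug: Filtering c.salary in WHERE discards the NULL rows produced by LEFT JOIN, turning it into an inner join

Fix: Move the right-table condition into the ON clause so unmatched parents are kept

Corrected query:
SELECT p.name, c.salary FROM departments p LEFT JOIN staff c ON c.dept_id = p.id AND c.salary > 85986

Result:
name        | salary
------------+-------
Marketing   | 134435
Engineering | NULL  
Finance     | NULL  
Sales       | 127865
Sales       | 146915
HR          | 98271 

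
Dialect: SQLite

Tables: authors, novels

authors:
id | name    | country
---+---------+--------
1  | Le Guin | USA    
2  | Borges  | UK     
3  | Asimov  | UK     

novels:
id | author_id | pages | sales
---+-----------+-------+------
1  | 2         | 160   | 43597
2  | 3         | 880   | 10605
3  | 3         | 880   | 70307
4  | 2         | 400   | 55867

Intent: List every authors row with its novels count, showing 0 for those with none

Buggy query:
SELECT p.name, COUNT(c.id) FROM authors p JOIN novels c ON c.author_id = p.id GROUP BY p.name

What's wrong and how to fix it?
Bug: An inner join excludes parents with zero children

Fix: Use LEFT JOIN so parents without children still appear (COUNT(c.id) gives 0)

Corrected query:
SELECT p.name, COUNT(c.id) FROM authors p LEFT JOIN novels c ON c.author_id = p.id GROUP BY p.name

Result:
name    | COUNT(c.id)
--------+------------
Asimov  | 2          
Borges  | 2          
Le Guin | 0          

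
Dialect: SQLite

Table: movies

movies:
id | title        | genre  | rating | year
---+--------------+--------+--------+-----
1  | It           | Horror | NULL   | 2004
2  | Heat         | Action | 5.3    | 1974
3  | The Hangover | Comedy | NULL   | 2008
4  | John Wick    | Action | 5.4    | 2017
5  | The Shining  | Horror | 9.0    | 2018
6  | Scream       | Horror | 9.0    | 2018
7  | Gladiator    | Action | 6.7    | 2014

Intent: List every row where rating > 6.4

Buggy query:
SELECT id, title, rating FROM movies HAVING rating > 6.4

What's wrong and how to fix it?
Bug: This is a non-aggregate query (no GROUP BY, no aggregates), so in SQLite the HAVING clause is invalid here; a row-level condition belongs in WHERE

Fix: Use WHERE for row-level filtering

Corrected query:
SELECT id, title, rating FROM movies WHERE rating > 6.4

Result:
id | title       | rating
---+-------------+-------
5  | The Shining | 9     
6  | Scream      | 9     
7  | Gladiator   | 6.7   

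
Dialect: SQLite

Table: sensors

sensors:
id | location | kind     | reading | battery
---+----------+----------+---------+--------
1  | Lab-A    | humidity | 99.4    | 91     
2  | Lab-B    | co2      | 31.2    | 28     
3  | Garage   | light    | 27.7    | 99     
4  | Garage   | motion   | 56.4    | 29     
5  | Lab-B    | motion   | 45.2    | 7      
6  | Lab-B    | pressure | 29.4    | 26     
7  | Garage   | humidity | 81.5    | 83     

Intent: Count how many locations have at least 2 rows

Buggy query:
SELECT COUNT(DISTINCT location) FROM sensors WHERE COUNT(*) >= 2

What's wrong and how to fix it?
Bug: WHERE filters individual rows, not groups, so a group-level COUNT is invalid there

Fix: Use a subquery that GROUPs and filters with HAVING, then count its rows

Corrected query:
SELECT COUNT(*) FROM (SELECT location FROM sensors GROUP BY location HAVING COUNT(*) >= 2)

Result:
COUNT(*)
--------
2       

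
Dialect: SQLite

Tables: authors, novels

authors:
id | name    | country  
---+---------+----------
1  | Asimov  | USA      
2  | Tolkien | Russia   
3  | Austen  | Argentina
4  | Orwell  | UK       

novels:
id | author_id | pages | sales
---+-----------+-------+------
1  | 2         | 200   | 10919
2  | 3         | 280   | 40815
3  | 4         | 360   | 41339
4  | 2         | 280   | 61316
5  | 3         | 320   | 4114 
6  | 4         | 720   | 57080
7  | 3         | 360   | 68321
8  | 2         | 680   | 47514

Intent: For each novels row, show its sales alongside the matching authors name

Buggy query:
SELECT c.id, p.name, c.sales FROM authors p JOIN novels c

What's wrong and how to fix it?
Bug: Missing join condition: each novels row is matched to all authors rows instead of just its own

Fix: Add ON c.author_id = p.id to the JOIN

Corrected query:
SELECT c.id, p.name, c.sales FROM authors p JOIN novels c ON c.author_id = p.id

Result:
id | name    | sales
---+---------+------
1  | Tolkien | 10919
2  | Austen  | 40815
3  | Orwell  | 41339
4  | Tolkien | 61316
5  | Austen  | 4114 
6  | Orwell  | 57080
7  | Austen  | 68321
8  | Tolkien | 47514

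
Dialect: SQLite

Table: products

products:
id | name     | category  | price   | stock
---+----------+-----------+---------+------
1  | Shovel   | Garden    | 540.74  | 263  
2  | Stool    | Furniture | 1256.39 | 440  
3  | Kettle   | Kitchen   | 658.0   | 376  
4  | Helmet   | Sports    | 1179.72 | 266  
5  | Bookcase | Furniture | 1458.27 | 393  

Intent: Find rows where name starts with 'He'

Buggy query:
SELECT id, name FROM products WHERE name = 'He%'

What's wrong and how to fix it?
Bug: Wildcards only work with LIKE; '=' treats '%' as a literal character

Fix: Use LIKE for wildcard pattern matching

Corrected query:
SELECT id, name FROM products WHERE name LIKE 'He%'

Result:
id | name  
---+-------
4  | Helmet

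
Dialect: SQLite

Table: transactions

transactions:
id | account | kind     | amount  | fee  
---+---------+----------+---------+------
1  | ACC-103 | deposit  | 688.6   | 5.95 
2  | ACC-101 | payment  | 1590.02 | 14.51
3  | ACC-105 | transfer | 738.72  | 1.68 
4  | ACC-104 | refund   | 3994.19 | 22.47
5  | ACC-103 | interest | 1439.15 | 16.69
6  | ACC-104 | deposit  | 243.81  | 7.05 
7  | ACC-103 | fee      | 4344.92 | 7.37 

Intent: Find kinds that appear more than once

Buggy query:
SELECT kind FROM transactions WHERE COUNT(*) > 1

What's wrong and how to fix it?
Bug: WHERE can't reference COUNT(*); aggregates are computed after WHERE

Fix: GROUP BY kind, then filter groups with HAVING COUNT(*) > 1

Corrected query:
SELECT kind FROM transactions GROUP BY kind HAVING COUNT(*) > 1

Result:
kind   
-------
deposit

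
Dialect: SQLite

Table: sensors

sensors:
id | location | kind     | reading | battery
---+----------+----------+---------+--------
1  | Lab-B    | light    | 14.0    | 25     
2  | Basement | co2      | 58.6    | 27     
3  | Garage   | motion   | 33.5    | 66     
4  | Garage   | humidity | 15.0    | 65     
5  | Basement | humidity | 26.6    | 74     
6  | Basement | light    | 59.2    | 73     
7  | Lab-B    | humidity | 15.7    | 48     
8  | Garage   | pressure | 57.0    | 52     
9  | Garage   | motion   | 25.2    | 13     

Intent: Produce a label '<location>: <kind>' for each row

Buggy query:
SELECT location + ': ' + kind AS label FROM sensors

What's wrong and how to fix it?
Bug: '+' is numeric addition; on text columns SQLite converts them to 0 instead of concatenating

Fix: Use the || operator for string concatenation

Corrected query:
SELECT location || ': ' || kind AS label FROM sensors

Result:
label             
------------------
Lab-B: light      
Basement: co2     
Garage: motion    
Garage: humidity  
Basement: humidity
Basement: light   
Lab-B: humidity   
Garage: pressure  
Garage: motion    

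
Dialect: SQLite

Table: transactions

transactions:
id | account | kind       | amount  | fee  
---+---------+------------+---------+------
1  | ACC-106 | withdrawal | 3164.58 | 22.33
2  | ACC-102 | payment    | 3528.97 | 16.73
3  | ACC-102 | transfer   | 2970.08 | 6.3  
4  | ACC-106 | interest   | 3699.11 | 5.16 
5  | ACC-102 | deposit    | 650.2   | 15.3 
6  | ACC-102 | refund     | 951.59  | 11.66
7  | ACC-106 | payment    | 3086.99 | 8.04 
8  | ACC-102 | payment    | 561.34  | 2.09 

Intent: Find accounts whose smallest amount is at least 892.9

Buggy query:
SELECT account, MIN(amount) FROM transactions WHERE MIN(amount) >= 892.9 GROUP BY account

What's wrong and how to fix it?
Bug: MIN() in WHERE is a misuse of aggregate

Fix: Replace WHERE with HAVING after the GROUP BY

Corrected query:
SELECT account, MIN(amount) FROM transactions GROUP BY account HAVING MIN(amount) >= 892.9

Result:
account | MIN(amount)
--------+------------
ACC-106 | 3086.99    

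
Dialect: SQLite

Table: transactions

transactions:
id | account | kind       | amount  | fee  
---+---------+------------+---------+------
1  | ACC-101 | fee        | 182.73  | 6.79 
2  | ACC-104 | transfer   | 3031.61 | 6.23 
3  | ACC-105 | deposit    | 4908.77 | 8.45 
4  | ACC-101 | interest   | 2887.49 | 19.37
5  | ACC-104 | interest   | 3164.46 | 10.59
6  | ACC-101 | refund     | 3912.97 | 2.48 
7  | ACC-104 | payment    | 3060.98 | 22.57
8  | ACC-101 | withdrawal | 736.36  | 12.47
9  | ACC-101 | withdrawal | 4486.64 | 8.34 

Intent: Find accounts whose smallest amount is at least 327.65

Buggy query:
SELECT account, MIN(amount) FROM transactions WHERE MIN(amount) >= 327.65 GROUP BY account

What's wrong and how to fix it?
Bug: MIN() in WHERE is a misuse of aggregate

Fix: Replace WHERE with HAVING after the GROUP BY

Corrected query:
SELECT account, MIN(amount) FROM transactions GROUP BY account HAVING MIN(amount) >= 327.65

Result:
account | MIN(amount)
--------+------------
ACC-104 | 3031.61    
ACC-105 | 4908.77    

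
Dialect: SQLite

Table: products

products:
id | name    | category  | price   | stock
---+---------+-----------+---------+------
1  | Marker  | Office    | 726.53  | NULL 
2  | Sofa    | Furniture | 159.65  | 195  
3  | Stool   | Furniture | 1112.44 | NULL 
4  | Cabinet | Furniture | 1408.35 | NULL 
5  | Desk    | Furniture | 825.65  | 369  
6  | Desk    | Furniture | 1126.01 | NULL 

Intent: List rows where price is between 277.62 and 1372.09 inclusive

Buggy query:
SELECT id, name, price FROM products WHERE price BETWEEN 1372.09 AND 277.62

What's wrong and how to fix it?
Bug: BETWEEN expects the lower bound first; with 1372.09 AND 277.62 the range is empty

Fix: Write BETWEEN 277.62 AND 1372.09

Corrected query:
SELECT id, name, price FROM products WHERE price BETWEEN 277.62 AND 1372.09

Result:
id | name   | price  
---+--------+--------
1  | Marker | 726.53 
3  | Stool  | 1112.44
5  | Desk   | 825.65 
6  | Desk   | 1126.01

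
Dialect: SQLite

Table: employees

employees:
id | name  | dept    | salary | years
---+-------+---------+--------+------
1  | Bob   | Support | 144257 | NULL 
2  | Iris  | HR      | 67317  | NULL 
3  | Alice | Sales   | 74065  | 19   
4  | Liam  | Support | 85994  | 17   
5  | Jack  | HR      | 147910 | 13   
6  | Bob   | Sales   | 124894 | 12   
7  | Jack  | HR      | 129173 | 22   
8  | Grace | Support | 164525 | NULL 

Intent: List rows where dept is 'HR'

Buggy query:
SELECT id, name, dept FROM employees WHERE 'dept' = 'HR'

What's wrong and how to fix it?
Bug: Single quotes denote string literals in SQL; the column name is being compared as a constant string

Fix: Remove the quotes around the column name (or use double quotes for an identifier)

Corrected query:
SELECT id, name, dept FROM employees WHERE dept = 'HR'

Result:
id | name | dept
---+------+-----
2  | Iris | HR  
5  | Jack | HR  
7  | Jack | HR  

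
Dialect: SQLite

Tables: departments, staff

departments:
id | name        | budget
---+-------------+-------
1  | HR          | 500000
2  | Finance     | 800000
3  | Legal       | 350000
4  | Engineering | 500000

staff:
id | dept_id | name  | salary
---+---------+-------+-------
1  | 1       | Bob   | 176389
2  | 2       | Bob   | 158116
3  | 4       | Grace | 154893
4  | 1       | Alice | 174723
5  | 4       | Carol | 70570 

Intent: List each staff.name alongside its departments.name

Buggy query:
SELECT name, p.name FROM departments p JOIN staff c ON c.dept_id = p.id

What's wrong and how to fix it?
Bug: 'name' exists in both joined tables, so the database can't tell which one is meant

Fix: Qualify the column with its table alias (c.name)

Corrected query:
SELECT c.name, p.name FROM departments p JOIN staff c ON c.dept_id = p.id

Result:
name  | name       
------+------------
Bob   | HR         
Bob   | Finance    
Grace | Engineering
Alice | HR         
Carol | Engineering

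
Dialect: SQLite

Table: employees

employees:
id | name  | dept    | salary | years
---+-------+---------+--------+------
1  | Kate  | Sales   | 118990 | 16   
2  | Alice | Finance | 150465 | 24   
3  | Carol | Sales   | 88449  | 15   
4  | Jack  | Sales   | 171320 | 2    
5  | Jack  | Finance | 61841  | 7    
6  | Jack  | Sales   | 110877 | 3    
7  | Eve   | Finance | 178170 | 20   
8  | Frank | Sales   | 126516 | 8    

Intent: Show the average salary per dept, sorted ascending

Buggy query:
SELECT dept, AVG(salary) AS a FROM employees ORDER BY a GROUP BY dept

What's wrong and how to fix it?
Bug: ORDER BY appears before GROUP BY; SQL clause order requires GROUP BY first

Fix: Move ORDER BY to the end, after GROUP BY

Corrected query:
SELECT dept, AVG(salary) AS a FROM employees GROUP BY dept ORDER BY a

Result:
dept    | a            
--------+--------------
Sales   | 123230.4     
Finance | 130158.666667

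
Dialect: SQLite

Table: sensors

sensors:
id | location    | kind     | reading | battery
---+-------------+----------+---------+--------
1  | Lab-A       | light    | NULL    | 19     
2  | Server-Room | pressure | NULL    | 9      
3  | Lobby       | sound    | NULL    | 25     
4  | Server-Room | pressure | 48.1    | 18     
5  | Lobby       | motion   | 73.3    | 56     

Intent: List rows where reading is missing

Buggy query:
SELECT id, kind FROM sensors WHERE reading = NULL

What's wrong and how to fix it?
Bug: Comparing to NULL with '=' never matches; NULL = NULL is unknown, not true

Fix: Use IS NULL to test for NULL

Corrected query:
SELECT id, kind FROM sensors WHERE reading IS NULL

Result:
id | kind    
---+---------
1  | light   
2  | pressure
3  | sound   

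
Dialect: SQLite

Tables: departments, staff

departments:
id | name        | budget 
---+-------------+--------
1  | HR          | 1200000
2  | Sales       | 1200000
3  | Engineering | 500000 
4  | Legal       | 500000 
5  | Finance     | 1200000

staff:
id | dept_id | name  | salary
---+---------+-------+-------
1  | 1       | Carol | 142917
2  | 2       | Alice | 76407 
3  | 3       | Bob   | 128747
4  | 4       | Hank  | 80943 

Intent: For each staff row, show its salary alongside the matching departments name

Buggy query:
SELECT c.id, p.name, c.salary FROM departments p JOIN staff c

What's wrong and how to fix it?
Bug: JOIN with no ON clause produces a cartesian product; every staff row pairs with every departments row

Fix: Specify the join condition linking the foreign key to the parent id

Corrected query:
SELECT c.id, p.name, c.salary FROM departments p JOIN staff c ON c.dept_id = p.id

Result:
id | name        | salary
---+-------------+-------
1  | HR          | 142917
2  | Sales       | 76407 
3  | Engineering | 128747
4  | Legal       | 80943 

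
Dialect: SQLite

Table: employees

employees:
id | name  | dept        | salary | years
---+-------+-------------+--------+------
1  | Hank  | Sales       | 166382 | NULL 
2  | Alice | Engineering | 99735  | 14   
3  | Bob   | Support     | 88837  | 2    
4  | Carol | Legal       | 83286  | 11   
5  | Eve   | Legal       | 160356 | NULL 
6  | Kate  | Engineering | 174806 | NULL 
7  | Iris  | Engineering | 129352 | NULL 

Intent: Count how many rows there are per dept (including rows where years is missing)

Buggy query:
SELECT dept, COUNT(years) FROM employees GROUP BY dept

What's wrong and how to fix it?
Bug: COUNT(years) skips NULLs, so groups with missing years are undercounted

Fix: Use COUNT(*) to count all rows regardless of NULL

Corrected query:
SELECT dept, COUNT(*) FROM employees GROUP BY dept

Result:
dept        | COUNT(*)
------------+---------
Engineering | 3       
Legal       | 2       
Sales       | 1       
Support     | 1       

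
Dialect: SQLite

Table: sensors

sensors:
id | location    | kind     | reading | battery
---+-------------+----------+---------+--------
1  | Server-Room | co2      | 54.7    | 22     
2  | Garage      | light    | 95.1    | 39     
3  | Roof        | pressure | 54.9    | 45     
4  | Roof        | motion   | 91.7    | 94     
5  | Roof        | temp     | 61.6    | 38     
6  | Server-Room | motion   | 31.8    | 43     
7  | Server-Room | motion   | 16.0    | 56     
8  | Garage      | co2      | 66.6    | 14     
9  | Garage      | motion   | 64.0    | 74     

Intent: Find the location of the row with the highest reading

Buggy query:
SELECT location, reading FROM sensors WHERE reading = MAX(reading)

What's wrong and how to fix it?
Bug: WHERE is evaluated per row; an aggregate over the whole table isn't defined there

Fix: Use a subquery: WHERE reading = (SELECT MAX(reading) FROM sensors)

Corrected query:
SELECT location, reading FROM sensors WHERE reading = (SELECT MAX(reading) FROM sensors)

Result:
location | reading
---------+--------
Garage   | 95.1   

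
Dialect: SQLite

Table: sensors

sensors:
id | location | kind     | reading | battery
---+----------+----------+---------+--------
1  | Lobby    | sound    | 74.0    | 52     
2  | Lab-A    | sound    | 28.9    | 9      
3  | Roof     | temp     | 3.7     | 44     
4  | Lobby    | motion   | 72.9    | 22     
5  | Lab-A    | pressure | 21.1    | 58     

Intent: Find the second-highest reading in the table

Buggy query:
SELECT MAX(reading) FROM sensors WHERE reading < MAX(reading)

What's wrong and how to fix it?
Bug: The inner MAX is an aggregate inside WHERE, which is not allowed

Fix: Compute the overall MAX in a subquery, then take MAX of rows below it

Corrected query:
SELECT MAX(reading) FROM sensors WHERE reading < (SELECT MAX(reading) FROM sensors)

Result:
MAX(reading)
------------
72.9        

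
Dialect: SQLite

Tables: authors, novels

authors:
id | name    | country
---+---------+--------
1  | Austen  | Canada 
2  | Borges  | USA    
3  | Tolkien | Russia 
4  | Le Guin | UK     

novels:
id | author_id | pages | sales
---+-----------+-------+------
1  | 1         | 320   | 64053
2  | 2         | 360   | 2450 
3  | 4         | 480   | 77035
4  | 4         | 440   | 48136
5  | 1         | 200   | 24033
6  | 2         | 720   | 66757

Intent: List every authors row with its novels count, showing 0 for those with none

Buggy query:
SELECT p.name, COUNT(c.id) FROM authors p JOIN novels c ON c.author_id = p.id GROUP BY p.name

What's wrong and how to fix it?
Bug: INNER JOIN drops authors rows that have no matching novels rows

Fix: Use LEFT JOIN so parents without children still appear (COUNT(c.id) gives 0)

Corrected query:
SELECT p.name, COUNT(c.id) FROM authors p LEFT JOIN novels c ON c.author_id = p.id GROUP BY p.name

Result:
name    | COUNT(c.id)
--------+------------
Austen  | 2          
Borges  | 2          
Le Guin | 2          
Tolkien | 0          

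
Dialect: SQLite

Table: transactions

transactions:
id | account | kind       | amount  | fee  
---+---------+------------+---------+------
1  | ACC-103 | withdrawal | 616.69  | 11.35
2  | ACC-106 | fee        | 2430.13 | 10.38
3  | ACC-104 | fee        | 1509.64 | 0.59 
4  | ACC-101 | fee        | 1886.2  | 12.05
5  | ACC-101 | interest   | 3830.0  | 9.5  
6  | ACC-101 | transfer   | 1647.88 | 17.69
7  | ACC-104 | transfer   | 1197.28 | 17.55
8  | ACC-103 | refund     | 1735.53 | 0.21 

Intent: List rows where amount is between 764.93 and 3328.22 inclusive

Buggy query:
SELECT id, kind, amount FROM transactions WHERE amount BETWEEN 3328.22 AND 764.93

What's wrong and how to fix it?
Bug: The bounds are reversed; BETWEEN a AND b requires a <= b to match anything

Fix: Write BETWEEN 764.93 AND 3328.22

Corrected query:
SELECT id, kind, amount FROM transactions WHERE amount BETWEEN 764.93 AND 3328.22

Result:
id | kind     | amount 
---+----------+--------
2  | fee      | 2430.13
3  | fee      | 1509.64
4  | fee      | 1886.2 
6  | transfer | 1647.88
7  | transfer | 1197.28
8  | refund   | 1735.53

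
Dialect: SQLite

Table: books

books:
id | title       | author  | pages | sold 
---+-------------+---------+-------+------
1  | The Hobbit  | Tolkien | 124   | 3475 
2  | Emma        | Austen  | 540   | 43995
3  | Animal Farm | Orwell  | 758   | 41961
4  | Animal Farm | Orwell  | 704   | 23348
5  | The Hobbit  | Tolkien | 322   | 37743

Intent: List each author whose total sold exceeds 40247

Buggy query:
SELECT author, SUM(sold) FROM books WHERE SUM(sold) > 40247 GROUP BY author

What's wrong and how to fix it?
Bug: SUM(sold) is an aggregate, but WHERE filters rows before aggregation

Fix: Use HAVING (which filters groups after aggregation) instead of WHERE

Corrected query:
SELECT author, SUM(sold) FROM books GROUP BY author HAVING SUM(sold) > 40247

Result:
author  | SUM(sold)
--------+----------
Austen  | 43995    
Orwell  | 65309    
Tolkien | 41218    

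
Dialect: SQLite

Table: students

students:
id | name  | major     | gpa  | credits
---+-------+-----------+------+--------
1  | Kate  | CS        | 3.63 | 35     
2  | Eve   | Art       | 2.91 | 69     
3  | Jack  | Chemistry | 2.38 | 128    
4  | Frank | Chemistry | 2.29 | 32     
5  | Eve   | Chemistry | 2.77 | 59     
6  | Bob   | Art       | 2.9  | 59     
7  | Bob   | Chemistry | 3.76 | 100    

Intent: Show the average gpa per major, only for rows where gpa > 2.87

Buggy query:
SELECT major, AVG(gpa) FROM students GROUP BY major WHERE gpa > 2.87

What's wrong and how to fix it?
Bug: WHERE cannot follow GROUP BY

Fix: Move the WHERE clause before GROUP BY

Corrected query:
SELECT major, AVG(gpa) FROM students WHERE gpa > 2.87 GROUP BY major

Result:
major     | AVG(gpa)
----------+---------
Art       | 2.905   
CS        | 3.63    
Chemistry | 3.76    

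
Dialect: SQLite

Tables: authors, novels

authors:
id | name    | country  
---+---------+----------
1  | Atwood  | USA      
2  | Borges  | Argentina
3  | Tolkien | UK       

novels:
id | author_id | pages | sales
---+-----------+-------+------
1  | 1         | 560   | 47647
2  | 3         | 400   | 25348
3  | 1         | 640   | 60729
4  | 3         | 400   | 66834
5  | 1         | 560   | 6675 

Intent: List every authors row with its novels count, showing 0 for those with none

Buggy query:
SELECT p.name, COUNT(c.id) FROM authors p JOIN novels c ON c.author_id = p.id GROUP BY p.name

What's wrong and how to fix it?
Bug: INNER JOIN drops authors rows that have no matching novels rows

Fix: Use LEFT JOIN so parents without children still appear (COUNT(c.id) gives 0)

Corrected query:
SELECT p.name, COUNT(c.id) FROM authors p LEFT JOIN novels c ON c.author_id = p.id GROUP BY p.name

Result:
name    | COUNT(c.id)
--------+------------
Atwood  | 3          
Borges  | 0          
Tolkien | 2          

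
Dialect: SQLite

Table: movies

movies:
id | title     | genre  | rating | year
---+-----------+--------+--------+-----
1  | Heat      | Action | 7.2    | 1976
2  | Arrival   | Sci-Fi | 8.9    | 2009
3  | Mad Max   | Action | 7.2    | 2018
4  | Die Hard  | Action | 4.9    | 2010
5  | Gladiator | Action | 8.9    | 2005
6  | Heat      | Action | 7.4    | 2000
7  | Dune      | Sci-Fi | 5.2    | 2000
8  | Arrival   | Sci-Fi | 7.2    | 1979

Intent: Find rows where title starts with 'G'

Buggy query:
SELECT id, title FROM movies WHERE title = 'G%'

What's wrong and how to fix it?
Bug: '=' compares the literal string including the % character; pattern matching needs LIKE

Fix: Use LIKE for wildcard pattern matching

Corrected query:
SELECT id, title FROM movies WHERE title LIKE 'G%'

Result:
id | title    
---+----------
5  | Gladiator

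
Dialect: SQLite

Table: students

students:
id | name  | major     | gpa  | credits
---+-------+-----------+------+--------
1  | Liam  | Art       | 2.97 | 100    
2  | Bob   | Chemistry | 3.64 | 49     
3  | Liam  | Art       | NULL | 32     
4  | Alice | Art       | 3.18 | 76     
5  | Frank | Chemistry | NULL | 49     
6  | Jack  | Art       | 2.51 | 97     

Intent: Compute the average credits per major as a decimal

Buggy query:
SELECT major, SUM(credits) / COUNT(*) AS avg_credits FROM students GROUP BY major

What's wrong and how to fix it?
Bug: Both operands are integers, so '/' performs integer division and truncates

Fix: Cast one side to REAL so the division keeps the fractional part

Corrected query:
SELECT major, SUM(credits) * 1.0 / COUNT(*) AS avg_credits FROM students GROUP BY major

Result:
major     | avg_credits
----------+------------
Art       | 76.25      
Chemistry | 49         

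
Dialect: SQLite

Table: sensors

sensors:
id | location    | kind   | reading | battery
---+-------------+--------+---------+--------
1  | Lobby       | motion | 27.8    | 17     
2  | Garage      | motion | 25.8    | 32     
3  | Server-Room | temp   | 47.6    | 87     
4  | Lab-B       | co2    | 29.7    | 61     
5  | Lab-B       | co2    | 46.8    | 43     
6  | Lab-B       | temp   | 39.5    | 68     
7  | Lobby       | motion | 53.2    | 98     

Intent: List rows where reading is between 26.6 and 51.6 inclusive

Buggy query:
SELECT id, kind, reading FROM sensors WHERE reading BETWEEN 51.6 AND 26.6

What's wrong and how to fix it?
Bug: BETWEEN expects the lower bound first; with 51.6 AND 26.6 the range is empty

Fix: Write BETWEEN 26.6 AND 51.6

Corrected query:
SELECT id, kind, reading FROM sensors WHERE reading BETWEEN 26.6 AND 51.6

Result:
id | kind   | reading
---+--------+--------
1  | motion | 27.8   
3  | temp   | 47.6   
4  | co2    | 29.7   
5  | co2    | 46.8   
6  | temp   | 39.5   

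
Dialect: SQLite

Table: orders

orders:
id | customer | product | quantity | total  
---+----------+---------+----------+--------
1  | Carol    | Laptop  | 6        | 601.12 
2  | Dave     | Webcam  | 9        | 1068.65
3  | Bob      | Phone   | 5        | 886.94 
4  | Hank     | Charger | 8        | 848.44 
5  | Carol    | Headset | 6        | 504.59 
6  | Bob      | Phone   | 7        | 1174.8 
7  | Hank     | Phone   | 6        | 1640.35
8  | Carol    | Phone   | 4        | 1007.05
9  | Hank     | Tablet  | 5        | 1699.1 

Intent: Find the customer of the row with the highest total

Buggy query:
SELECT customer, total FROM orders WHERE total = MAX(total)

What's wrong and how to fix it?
Bug: WHERE is evaluated per row; an aggregate over the whole table isn't defined there

Fix: Wrap MAX in a scalar subquery so WHERE compares against a single value

Corrected query:
SELECT customer, total FROM orders WHERE total = (SELECT MAX(total) FROM orders)

Result:
customer | total 
---------+-------
Hank     | 1699.1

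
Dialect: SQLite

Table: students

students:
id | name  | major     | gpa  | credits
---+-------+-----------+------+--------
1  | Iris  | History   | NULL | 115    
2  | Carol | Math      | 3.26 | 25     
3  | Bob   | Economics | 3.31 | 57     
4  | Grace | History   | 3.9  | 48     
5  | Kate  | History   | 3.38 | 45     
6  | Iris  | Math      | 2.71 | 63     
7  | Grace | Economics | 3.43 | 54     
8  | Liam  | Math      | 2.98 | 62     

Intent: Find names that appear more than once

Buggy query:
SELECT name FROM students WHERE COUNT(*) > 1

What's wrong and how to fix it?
Bug: WHERE can't reference COUNT(*); aggregates are computed after WHERE

Fix: Group first, then use HAVING for the count condition

Corrected query:
SELECT name FROM students GROUP BY name HAVING COUNT(*) > 1

Result:
name 
-----
Grace
Iris 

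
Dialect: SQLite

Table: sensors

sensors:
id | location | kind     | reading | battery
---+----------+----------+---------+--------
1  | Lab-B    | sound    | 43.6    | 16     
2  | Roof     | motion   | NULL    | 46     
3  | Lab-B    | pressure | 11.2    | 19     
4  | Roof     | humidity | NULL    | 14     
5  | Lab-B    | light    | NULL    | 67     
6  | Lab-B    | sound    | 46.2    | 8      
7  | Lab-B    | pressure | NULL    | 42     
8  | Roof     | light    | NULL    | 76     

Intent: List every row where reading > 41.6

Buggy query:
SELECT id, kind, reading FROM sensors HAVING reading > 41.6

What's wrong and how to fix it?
Bug: This is a non-aggregate query (no GROUP BY, no aggregates), so in SQLite the HAVING clause is invalid here; a row-level condition belongs in WHERE

Fix: Use WHERE for row-level filtering

Corrected query:
SELECT id, kind, reading FROM sensors WHERE reading > 41.6

Result:
id | kind  | reading
---+-------+--------
1  | sound | 43.6   
6  | sound | 46.2   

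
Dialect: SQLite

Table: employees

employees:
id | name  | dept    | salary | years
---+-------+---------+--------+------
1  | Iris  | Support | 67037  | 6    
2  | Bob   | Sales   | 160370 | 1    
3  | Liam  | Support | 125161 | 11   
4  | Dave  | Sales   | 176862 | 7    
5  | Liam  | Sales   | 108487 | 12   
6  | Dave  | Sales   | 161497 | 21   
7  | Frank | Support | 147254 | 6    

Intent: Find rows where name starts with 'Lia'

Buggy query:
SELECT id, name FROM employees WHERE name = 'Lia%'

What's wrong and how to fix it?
Bug: Wildcards only work with LIKE; '=' treats '%' as a literal character

Fix: Use LIKE for wildcard pattern matching

Corrected query:
SELECT id, name FROM employees WHERE name LIKE 'Lia%'

Result:
id | name
---+-----
3  | Liam
5  | Liam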